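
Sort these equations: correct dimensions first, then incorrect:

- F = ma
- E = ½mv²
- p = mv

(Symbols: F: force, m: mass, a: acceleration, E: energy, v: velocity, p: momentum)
Dimensionally correct: F = ma, E = ½mv², p = mv
Dimensionally incorrect: none
Ordered (correct first, then incorrect): F = ma, E = ½mv², p = mv

- F = ma: LHS [L M T^-2], RHS [L M T^-2] → correct ✓
- E = ½mv²: LHS [L^2 M T^-2], RHS [L^2 M T^-2] → correct ✓
- p = mv: LHS [L M T^-1], RHS [L M T^-1] → correct ✓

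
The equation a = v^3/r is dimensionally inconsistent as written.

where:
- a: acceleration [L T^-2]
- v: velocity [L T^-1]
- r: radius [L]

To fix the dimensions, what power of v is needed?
The exponent of v should be 2: a = v^2/r

The LHS a has dimensions [L T^-2]; v has dimensions [L T^-1].
As written, the RHS v^3/r (exponent 3 on v) has dimensions [L^2 T^-3], which does not match.
With exponent 2, the RHS v^2/r has dimensions [L T^-2], matching the LHS.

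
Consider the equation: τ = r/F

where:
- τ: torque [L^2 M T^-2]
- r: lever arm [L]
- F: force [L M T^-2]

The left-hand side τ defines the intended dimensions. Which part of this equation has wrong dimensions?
The right-hand side term r/F

τ has dimensions [L^2 M T^-2], but r/F has dimensions [M^-1 T^2], so the term r/F is dimensionally wrong for τ.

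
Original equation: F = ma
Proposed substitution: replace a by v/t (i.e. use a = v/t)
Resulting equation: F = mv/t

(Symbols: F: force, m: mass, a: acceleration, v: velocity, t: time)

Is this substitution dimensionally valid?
Yes

[a] = [L T^-2] and [v/t] = [L T^-2]. These match, so the substitution replaces a quantity by one of the same dimensions and the result F = mv/t has LHS [L M T^-2] vs RHS [L M T^-2] — still consistent.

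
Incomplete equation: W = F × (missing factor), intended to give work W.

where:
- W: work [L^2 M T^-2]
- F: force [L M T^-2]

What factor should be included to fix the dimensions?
d (distance), dimensions [L]

W has dimensions [L^2 M T^-2] and F has dimensions [L M T^-2].
The missing factor must have dimensions [L^2 M T^-2] / [L M T^-2] = [L], i.e. distance (d).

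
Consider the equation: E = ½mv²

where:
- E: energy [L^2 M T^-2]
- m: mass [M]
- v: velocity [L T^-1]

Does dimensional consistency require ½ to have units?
No

E has dimensions [L^2 M T^-2] and mv² already has dimensions [L^2 M T^-2], so the equation balances without ½ contributing any dimensions. ½ is a pure (dimensionless) number; changing or removing it would not affect dimensional consistency.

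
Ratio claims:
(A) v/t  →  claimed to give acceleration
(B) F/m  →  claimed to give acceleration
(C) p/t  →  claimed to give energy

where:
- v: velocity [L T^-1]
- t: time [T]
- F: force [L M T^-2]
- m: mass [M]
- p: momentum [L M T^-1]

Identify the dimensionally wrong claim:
(C) p/t does not give energy

(A) v/t: [L T^-2] = acceleration [L T^-2] ✓
(B) F/m: [L T^-2] = acceleration [L T^-2] ✓
(C) p/t: [L M T^-2] ≠ energy [L^2 M T^-2] ✗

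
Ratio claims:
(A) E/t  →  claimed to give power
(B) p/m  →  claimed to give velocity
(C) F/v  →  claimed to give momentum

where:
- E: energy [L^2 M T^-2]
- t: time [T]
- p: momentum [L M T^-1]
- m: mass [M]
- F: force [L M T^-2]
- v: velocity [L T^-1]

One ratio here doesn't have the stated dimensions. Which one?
(C) F/v does not give momentum

(A) E/t: [L^2 M T^-3] = power [L^2 M T^-3] ✓
(B) p/m: [L T^-1] = velocity [L T^-1] ✓
(C) F/v: [M T^-1] ≠ momentum [L M T^-1] ✗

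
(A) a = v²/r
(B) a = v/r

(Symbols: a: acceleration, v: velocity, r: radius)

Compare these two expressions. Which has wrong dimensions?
(B)

(A) a = v²/r: LHS [L T^-2], RHS [L T^-2] ✓
(B) a = v/r: LHS [L T^-2], RHS [T^-1] ✗

Expression (B) a = v/r is dimensionally incorrect.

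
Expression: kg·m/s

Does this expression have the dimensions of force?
No

The expression kg·m/s has dimensions [L M T^-1], but force has dimensions [L M T^-2].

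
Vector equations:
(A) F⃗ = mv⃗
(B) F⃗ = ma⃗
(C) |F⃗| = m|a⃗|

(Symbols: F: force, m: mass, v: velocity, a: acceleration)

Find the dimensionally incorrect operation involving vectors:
(A) F⃗ = mv⃗

(A) F⃗ = mv⃗: LHS [L M T^-2], RHS [L M T^-1] ✗ — mass times velocity is momentum, not force; should be ma⃗
(B) F⃗ = ma⃗: LHS [L M T^-2], RHS [L M T^-2] ✓ — Force and acceleration are vectors, mass is a scalar
(C) |F⃗| = m|a⃗|: LHS [L M T^-2], RHS [L M T^-2] ✓ — magnitudes of vectors are scalars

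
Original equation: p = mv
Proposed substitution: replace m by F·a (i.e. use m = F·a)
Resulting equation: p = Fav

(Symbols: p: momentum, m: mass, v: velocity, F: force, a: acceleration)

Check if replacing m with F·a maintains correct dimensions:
No

[m] = [M] and [F·a] = [L^2 M T^-4]. These differ, so the substitution replaces a quantity by one of different dimensions and the result p = Fav has LHS [L M T^-1] vs RHS [L^3 M T^-5] — inconsistent.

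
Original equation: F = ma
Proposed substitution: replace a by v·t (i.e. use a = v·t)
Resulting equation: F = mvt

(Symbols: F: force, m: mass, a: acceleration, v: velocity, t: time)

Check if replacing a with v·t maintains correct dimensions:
No

[a] = [L T^-2] and [v·t] = [L]. These differ, so the substitution replaces a quantity by one of different dimensions and the result F = mvt has LHS [L M T^-2] vs RHS [L M] — inconsistent.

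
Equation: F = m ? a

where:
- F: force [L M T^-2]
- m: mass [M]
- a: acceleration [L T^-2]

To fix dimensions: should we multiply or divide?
multiplication (×): F = m × a

F [L M T^-2]; m [M]; a [L T^-2].
m × a → [L M T^-2] ✓
m ÷ a → [L^-1 M T^2] ✗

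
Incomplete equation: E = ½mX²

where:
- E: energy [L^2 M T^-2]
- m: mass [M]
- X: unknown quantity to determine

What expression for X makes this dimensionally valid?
X = v (velocity), dimensions [L T^-1]

E has dimensions [L^2 M T^-2]; the rest of the RHS (½m) has dimensions [M].
So X² must have dimensions [L^2 T^-2], i.e. X has dimensions [L T^-1] — X = v (velocity).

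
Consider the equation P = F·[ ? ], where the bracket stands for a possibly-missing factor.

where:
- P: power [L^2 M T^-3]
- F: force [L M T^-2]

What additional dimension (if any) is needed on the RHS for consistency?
[L T^-1] — velocity (e.g. v)

P has dimensions [L^2 M T^-3]; F has dimensions [L M T^-2].
The bracketed factor must supply [L^2 M T^-3] / [L M T^-2] = [L T^-1].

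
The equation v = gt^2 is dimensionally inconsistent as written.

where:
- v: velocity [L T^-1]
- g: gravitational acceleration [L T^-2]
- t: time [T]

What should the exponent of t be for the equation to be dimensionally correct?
The exponent of t should be 1: v = gt

The LHS v has dimensions [L T^-1]; t has dimensions [T].
As written, the RHS gt^2 (exponent 2 on t) has dimensions [L], which does not match.
With exponent 1, the RHS gt has dimensions [L T^-1], matching the LHS.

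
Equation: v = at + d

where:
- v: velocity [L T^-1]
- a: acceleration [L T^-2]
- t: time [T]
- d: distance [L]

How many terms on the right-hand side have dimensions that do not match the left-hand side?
1

LHS v: [L T^-1]
- at: [L T^-1] ✓
- d: [L] ✗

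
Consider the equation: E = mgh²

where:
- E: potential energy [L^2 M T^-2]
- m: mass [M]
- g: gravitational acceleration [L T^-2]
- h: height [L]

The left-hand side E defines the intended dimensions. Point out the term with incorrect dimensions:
The right-hand side term mgh²

E has dimensions [L^2 M T^-2], but mgh² has dimensions [L^3 M T^-2], so the term mgh² is dimensionally wrong for E.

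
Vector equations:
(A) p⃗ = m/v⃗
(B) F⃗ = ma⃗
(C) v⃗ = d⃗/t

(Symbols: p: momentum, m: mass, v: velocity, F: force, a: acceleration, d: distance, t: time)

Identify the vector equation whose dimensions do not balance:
(A) p⃗ = m/v⃗

(A) p⃗ = m/v⃗: LHS [L M T^-1], RHS [L^-1 M T] ✗ — momentum is mass times velocity; should be mv⃗ (and division by a vector is undefined)
(B) F⃗ = ma⃗: LHS [L M T^-2], RHS [L M T^-2] ✓ — Force and acceleration are vectors, mass is a scalar
(C) v⃗ = d⃗/t: LHS [L T^-1], RHS [L T^-1] ✓ — displacement (vector) divided by time (scalar)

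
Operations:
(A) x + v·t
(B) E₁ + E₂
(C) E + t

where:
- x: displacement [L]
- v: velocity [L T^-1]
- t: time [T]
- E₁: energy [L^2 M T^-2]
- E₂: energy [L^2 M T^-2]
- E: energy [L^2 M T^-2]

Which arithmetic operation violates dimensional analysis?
(C) E + t

(A) x + v·t: x [L] and v·t [L] — same dimensions ✓
(B) E₁ + E₂: E₁ [L^2 M T^-2] and E₂ [L^2 M T^-2] — same dimensions ✓
(C) E + t: E [L^2 M T^-2] and t [T] — different dimensions cannot be added/subtracted ✗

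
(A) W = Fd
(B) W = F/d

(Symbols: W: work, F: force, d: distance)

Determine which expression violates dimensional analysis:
(B)

(A) W = Fd: LHS [L^2 M T^-2], RHS [L^2 M T^-2] ✓
(B) W = F/d: LHS [L^2 M T^-2], RHS [M T^-2] ✗

Expression (B) W = F/d is dimensionally incorrect.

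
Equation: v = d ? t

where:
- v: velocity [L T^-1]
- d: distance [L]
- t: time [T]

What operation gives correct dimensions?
division (÷): v = d ÷ t

v [L T^-1]; d [L]; t [T].
d × t → [L T] ✗
d ÷ t → [L T^-1] ✓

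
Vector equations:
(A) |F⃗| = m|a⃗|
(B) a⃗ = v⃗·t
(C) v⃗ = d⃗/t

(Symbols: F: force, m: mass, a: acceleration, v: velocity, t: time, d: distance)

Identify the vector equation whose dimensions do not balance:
(B) a⃗ = v⃗·t

(A) |F⃗| = m|a⃗|: LHS [L M T^-2], RHS [L M T^-2] ✓ — magnitudes of vectors are scalars
(B) a⃗ = v⃗·t: LHS [L T^-2], RHS [L] ✗ — acceleration is velocity per time; should be v⃗/t
(C) v⃗ = d⃗/t: LHS [L T^-1], RHS [L T^-1] ✓ — displacement (vector) divided by time (scalar)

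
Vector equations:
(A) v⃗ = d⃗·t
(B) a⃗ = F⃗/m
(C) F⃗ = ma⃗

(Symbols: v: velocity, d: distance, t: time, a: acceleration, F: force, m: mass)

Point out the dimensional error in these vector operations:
(A) v⃗ = d⃗·t

(A) v⃗ = d⃗·t: LHS [L T^-1], RHS [L T] ✗ — velocity is displacement per time; should be d⃗/t
(B) a⃗ = F⃗/m: LHS [L T^-2], RHS [L T^-2] ✓ — force (vector) divided by mass (scalar)
(C) F⃗ = ma⃗: LHS [L M T^-2], RHS [L M T^-2] ✓ — Force and acceleration are vectors, mass is a scalar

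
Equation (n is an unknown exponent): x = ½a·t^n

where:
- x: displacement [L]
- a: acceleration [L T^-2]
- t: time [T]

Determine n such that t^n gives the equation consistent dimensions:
n = 2

x has dimensions [L]; t has dimensions [T].
The rest of the RHS has dimensions [L T^-2], so t^n must supply [T^2].
With n = 2: ½a·t^2 has dimensions [L], matching the LHS ✓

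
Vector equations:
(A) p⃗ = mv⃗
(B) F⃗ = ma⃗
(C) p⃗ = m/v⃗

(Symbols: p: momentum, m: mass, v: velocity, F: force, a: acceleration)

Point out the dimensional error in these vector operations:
(C) p⃗ = m/v⃗

(A) p⃗ = mv⃗: LHS [L M T^-1], RHS [L M T^-1] ✓ — mass (scalar) times velocity (vector)
(B) F⃗ = ma⃗: LHS [L M T^-2], RHS [L M T^-2] ✓ — Force and acceleration are vectors, mass is a scalar
(C) p⃗ = m/v⃗: LHS [L M T^-1], RHS [L^-1 M T] ✗ — momentum is mass times velocity; should be mv⃗ (and division by a vector is undefined)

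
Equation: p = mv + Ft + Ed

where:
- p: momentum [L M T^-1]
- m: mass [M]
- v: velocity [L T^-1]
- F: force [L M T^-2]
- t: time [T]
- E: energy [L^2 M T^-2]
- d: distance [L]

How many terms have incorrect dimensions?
1

LHS p: [L M T^-1]
- mv: [L M T^-1] ✓
- Ft: [L M T^-1] ✓
- Ed: [L^3 M T^-2] ✗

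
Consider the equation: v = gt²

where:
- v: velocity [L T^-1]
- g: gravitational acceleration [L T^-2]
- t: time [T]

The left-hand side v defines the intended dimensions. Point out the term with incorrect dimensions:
The right-hand side term gt²

v has dimensions [L T^-1], but gt² has dimensions [L], so the term gt² is dimensionally wrong for v.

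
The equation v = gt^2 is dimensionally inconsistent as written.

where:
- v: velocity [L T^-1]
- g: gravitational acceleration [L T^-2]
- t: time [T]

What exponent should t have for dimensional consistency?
The exponent of t should be 1: v = gt

The LHS v has dimensions [L T^-1]; t has dimensions [T].
As written, the RHS gt^2 (exponent 2 on t) has dimensions [L], which does not match.
With exponent 1, the RHS gt has dimensions [L T^-1], matching the LHS.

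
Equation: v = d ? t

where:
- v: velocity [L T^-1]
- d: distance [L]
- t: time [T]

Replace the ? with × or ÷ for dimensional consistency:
division (÷): v = d ÷ t

v [L T^-1]; d [L]; t [T].
d × t → [L T] ✗
d ÷ t → [L T^-1] ✓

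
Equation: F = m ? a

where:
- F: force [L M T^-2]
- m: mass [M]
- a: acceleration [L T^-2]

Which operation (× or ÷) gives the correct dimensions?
multiplication (×): F = m × a

F [L M T^-2]; m [M]; a [L T^-2].
m × a → [L M T^-2] ✓
m ÷ a → [L^-1 M T^2] ✗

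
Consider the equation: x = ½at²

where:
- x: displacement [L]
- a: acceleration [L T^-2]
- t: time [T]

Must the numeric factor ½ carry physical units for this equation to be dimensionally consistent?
No

x has dimensions [L] and at² already has dimensions [L], so the equation balances without ½ contributing any dimensions. ½ is a pure (dimensionless) number; changing or removing it would not affect dimensional consistency.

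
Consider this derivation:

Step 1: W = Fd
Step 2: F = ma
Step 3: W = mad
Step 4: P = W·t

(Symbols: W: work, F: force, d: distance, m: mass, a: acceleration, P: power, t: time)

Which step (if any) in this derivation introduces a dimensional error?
Step 4

Step 1: W = Fd → LHS [L^2 M T^-2], RHS [L^2 M T^-2] ✓
Step 2: F = ma → LHS [L M T^-2], RHS [L M T^-2] ✓
Step 3: W = mad → LHS [L^2 M T^-2], RHS [L^2 M T^-2] ✓
Step 4: P = W·t → LHS [L^2 M T^-3], RHS [L^2 M T^-1] ✗

The first dimensional inconsistency appears in step 4: P = W·t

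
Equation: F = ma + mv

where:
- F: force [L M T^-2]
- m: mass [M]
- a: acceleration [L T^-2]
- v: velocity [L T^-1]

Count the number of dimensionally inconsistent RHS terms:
1

LHS F: [L M T^-2]
- ma: [L M T^-2] ✓
- mv: [L M T^-1] ✗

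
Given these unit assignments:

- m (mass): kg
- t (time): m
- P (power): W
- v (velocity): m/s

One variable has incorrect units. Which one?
t

The variable t (time) should have units s, not m.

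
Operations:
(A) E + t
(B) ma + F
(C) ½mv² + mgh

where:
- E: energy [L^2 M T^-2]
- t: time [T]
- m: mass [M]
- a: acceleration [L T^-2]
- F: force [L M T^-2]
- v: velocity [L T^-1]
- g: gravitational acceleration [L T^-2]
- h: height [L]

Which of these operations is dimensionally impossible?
(A) E + t

(A) E + t: E [L^2 M T^-2] and t [T] — different dimensions cannot be added/subtracted ✗
(B) ma + F: ma [L M T^-2] and F [L M T^-2] — same dimensions ✓
(C) ½mv² + mgh: ½mv² [L^2 M T^-2] and mgh [L^2 M T^-2] — same dimensions ✓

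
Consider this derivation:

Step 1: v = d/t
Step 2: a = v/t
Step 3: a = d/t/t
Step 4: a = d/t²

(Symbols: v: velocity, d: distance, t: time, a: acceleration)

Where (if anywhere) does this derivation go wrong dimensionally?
No step introduces an error — all steps are dimensionally consistent.

Step 1: v = d/t → LHS [L T^-1], RHS [L T^-1] ✓
Step 2: a = v/t → LHS [L T^-2], RHS [L T^-2] ✓
Step 3: a = d/t/t → LHS [L T^-2], RHS [L T^-2] ✓
Step 4: a = d/t² → LHS [L T^-2], RHS [L T^-2] ✓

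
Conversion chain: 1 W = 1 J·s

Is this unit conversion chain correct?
The chain is incorrect (it contains an error).

Incorrect: Watt is J/s, not J·s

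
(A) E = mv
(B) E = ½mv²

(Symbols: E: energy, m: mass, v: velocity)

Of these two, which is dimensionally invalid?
(A)

(A) E = mv: LHS [L^2 M T^-2], RHS [L M T^-1] ✗
(B) E = ½mv²: LHS [L^2 M T^-2], RHS [L^2 M T^-2] ✓

Expression (A) E = mv is dimensionally incorrect.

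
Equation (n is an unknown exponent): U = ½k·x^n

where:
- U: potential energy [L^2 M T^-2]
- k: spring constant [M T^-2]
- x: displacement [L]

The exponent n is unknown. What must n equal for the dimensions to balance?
n = 2

U has dimensions [L^2 M T^-2]; x has dimensions [L].
The rest of the RHS has dimensions [M T^-2], so x^n must supply [L^2].
With n = 2: ½k·x^2 has dimensions [L^2 M T^-2], matching the LHS ✓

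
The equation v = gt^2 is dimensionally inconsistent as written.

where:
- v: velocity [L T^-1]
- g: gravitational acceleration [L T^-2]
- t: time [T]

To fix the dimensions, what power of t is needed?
The exponent of t should be 1: v = gt

The LHS v has dimensions [L T^-1]; t has dimensions [T].
As written, the RHS gt^2 (exponent 2 on t) has dimensions [L], which does not match.
With exponent 1, the RHS gt has dimensions [L T^-1], matching the LHS.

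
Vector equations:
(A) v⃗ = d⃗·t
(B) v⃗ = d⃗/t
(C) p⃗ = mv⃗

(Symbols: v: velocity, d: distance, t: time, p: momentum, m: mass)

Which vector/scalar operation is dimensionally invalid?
(A) v⃗ = d⃗·t

(A) v⃗ = d⃗·t: LHS [L T^-1], RHS [L T] ✗ — velocity is displacement per time; should be d⃗/t
(B) v⃗ = d⃗/t: LHS [L T^-1], RHS [L T^-1] ✓ — displacement (vector) divided by time (scalar)
(C) p⃗ = mv⃗: LHS [L M T^-1], RHS [L M T^-1] ✓ — mass (scalar) times velocity (vector)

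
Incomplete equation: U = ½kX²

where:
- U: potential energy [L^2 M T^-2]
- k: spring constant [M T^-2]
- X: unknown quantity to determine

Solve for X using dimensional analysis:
X = x (displacement), dimensions [L]

U has dimensions [L^2 M T^-2]; the rest of the RHS (½k) has dimensions [M T^-2].
So X² must have dimensions [L^2], i.e. X has dimensions [L] — X = x (displacement).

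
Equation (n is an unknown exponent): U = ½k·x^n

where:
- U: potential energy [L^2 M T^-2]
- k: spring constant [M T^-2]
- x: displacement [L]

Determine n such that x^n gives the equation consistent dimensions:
n = 2

U has dimensions [L^2 M T^-2]; x has dimensions [L].
The rest of the RHS has dimensions [M T^-2], so x^n must supply [L^2].
With n = 2: ½k·x^2 has dimensions [L^2 M T^-2], matching the LHS ✓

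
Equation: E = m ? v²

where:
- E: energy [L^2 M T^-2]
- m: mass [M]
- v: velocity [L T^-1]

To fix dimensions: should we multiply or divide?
multiplication (×): E = m × v²

E [L^2 M T^-2]; m [M]; v² [L^2 T^-2].
m × v² → [L^2 M T^-2] ✓
m ÷ v² → [L^-2 M T^2] ✗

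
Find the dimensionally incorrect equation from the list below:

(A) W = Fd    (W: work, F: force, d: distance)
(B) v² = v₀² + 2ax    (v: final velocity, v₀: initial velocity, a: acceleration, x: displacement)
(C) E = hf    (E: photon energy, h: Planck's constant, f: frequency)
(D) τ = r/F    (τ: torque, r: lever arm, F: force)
(D) τ = r/F

The equation (D) τ = r/F is dimensionally incorrect.

LHS (τ): [L^2 M T^-2]
RHS (r/F): [M^-1 T^2] ✗

The dimensions do not match. The other three equations balance.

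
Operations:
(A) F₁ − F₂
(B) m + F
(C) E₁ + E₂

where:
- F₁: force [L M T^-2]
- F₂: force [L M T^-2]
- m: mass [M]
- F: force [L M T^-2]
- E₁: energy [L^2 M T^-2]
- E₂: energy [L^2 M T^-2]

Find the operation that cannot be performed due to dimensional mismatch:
(B) m + F

(A) F₁ − F₂: F₁ [L M T^-2] and F₂ [L M T^-2] — same dimensions ✓
(B) m + F: m [M] and F [L M T^-2] — different dimensions cannot be added/subtracted ✗
(C) E₁ + E₂: E₁ [L^2 M T^-2] and E₂ [L^2 M T^-2] — same dimensions ✓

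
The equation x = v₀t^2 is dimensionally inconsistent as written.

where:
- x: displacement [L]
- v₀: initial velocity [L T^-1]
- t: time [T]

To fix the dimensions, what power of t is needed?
The exponent of t should be 1: x = v₀t

The LHS x has dimensions [L]; t has dimensions [T].
As written, the RHS v₀t^2 (exponent 2 on t) has dimensions [L T], which does not match.
With exponent 1, the RHS v₀t has dimensions [L], matching the LHS.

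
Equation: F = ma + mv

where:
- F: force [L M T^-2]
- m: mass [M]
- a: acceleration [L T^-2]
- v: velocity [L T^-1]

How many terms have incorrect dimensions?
1

LHS F: [L M T^-2]
- ma: [L M T^-2] ✓
- mv: [L M T^-1] ✗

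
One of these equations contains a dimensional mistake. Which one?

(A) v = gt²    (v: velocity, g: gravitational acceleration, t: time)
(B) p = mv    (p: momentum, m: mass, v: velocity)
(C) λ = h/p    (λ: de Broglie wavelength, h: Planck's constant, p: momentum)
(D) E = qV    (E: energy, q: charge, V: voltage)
(A) v = gt²

The equation (A) v = gt² is dimensionally incorrect.

LHS (v): [L T^-1]
RHS (gt²): [L] ✗

The dimensions do not match. The other three equations balance.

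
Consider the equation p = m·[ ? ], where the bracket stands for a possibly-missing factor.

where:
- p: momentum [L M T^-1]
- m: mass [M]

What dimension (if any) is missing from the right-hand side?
[L T^-1] — velocity (e.g. v)

p has dimensions [L M T^-1]; m has dimensions [M].
The bracketed factor must supply [L M T^-1] / [M] = [L T^-1].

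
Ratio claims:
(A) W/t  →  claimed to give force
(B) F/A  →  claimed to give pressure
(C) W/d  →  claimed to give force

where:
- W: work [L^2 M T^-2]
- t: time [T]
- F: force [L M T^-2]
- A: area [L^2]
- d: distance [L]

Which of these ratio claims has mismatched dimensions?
(A) W/t does not give force

(A) W/t: [L^2 M T^-3] ≠ force [L M T^-2] ✗
(B) F/A: [L^-1 M T^-2] = pressure [L^-1 M T^-2] ✓
(C) W/d: [L M T^-2] = force [L M T^-2] ✓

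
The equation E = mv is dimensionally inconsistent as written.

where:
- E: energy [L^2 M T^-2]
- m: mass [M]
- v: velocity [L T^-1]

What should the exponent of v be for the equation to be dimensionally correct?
The exponent of v should be 2: E = mv^2

The LHS E has dimensions [L^2 M T^-2]; v has dimensions [L T^-1].
As written, the RHS mv (exponent 1 on v) has dimensions [L M T^-1], which does not match.
With exponent 2, the RHS mv^2 has dimensions [L^2 M T^-2], matching the LHS.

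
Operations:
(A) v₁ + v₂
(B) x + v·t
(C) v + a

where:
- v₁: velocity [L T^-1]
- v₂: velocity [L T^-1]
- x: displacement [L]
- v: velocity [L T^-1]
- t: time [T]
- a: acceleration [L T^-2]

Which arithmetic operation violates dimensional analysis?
(C) v + a

(A) v₁ + v₂: v₁ [L T^-1] and v₂ [L T^-1] — same dimensions ✓
(B) x + v·t: x [L] and v·t [L] — same dimensions ✓
(C) v + a: v [L T^-1] and a [L T^-2] — different dimensions cannot be added/subtracted ✗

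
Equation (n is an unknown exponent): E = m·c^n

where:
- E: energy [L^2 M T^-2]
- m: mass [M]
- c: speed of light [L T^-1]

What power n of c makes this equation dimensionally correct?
n = 2

E has dimensions [L^2 M T^-2]; c has dimensions [L T^-1].
The rest of the RHS has dimensions [M], so c^n must supply [L^2 T^-2].
With n = 2: m·c^2 has dimensions [L^2 M T^-2], matching the LHS ✓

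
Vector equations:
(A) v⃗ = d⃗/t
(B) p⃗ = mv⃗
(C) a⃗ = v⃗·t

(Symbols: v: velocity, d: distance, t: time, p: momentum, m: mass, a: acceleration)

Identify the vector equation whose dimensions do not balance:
(C) a⃗ = v⃗·t

(A) v⃗ = d⃗/t: LHS [L T^-1], RHS [L T^-1] ✓ — displacement (vector) divided by time (scalar)
(B) p⃗ = mv⃗: LHS [L M T^-1], RHS [L M T^-1] ✓ — mass (scalar) times velocity (vector)
(C) a⃗ = v⃗·t: LHS [L T^-2], RHS [L] ✗ — acceleration is velocity per time; should be v⃗/t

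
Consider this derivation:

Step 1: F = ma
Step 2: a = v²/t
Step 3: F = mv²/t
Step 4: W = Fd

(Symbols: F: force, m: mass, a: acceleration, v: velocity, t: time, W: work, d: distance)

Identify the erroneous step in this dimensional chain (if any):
Step 2

Step 1: F = ma → LHS [L M T^-2], RHS [L M T^-2] ✓
Step 2: a = v²/t → LHS [L T^-2], RHS [L^2 T^-3] ✗

The first dimensional inconsistency appears in step 2: a = v²/t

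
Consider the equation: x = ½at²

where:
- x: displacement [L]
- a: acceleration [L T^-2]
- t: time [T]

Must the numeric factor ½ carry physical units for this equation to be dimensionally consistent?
No

x has dimensions [L] and at² already has dimensions [L], so the equation balances without ½ contributing any dimensions. ½ is a pure (dimensionless) number; changing or removing it would not affect dimensional consistency.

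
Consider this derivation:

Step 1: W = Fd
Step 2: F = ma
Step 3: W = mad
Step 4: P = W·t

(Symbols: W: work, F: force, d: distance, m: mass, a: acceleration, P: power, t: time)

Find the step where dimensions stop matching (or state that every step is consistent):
Step 4

Step 1: W = Fd → LHS [L^2 M T^-2], RHS [L^2 M T^-2] ✓
Step 2: F = ma → LHS [L M T^-2], RHS [L M T^-2] ✓
Step 3: W = mad → LHS [L^2 M T^-2], RHS [L^2 M T^-2] ✓
Step 4: P = W·t → LHS [L^2 M T^-3], RHS [L^2 M T^-1] ✗

The first dimensional inconsistency appears in step 4: P = W·t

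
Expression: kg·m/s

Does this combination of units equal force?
No

The expression kg·m/s has dimensions [L M T^-1], but force has dimensions [L M T^-2].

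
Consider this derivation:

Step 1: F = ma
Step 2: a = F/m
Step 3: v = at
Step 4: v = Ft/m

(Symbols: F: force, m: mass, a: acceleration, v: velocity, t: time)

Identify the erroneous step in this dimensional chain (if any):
No step introduces an error — all steps are dimensionally consistent.

Step 1: F = ma → LHS [L M T^-2], RHS [L M T^-2] ✓
Step 2: a = F/m → LHS [L T^-2], RHS [L T^-2] ✓
Step 3: v = at → LHS [L T^-1], RHS [L T^-1] ✓
Step 4: v = Ft/m → LHS [L T^-1], RHS [L T^-1] ✓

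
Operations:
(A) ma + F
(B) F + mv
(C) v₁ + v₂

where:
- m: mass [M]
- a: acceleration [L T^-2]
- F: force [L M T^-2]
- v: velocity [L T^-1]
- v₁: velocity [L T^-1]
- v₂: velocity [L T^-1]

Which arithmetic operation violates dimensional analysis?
(B) F + mv

(A) ma + F: ma [L M T^-2] and F [L M T^-2] — same dimensions ✓
(B) F + mv: F [L M T^-2] and mv [L M T^-1] — different dimensions cannot be added/subtracted ✗
(C) v₁ + v₂: v₁ [L T^-1] and v₂ [L T^-1] — same dimensions ✓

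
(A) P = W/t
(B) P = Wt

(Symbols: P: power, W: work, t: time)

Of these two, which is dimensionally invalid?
(B)

(A) P = W/t: LHS [L^2 M T^-3], RHS [L^2 M T^-3] ✓
(B) P = Wt: LHS [L^2 M T^-3], RHS [L^2 M T^-1] ✗

Expression (B) P = Wt is dimensionally incorrect.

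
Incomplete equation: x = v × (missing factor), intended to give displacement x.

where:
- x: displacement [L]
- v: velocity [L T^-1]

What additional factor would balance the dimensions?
t (time), dimensions [T]

x has dimensions [L] and v has dimensions [L T^-1].
The missing factor must have dimensions [L] / [L T^-1] = [T], i.e. time (t).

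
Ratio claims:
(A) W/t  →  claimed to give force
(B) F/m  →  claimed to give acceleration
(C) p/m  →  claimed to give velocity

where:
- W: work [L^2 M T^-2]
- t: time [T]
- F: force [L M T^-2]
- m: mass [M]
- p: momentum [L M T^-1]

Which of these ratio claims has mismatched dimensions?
(A) W/t does not give force

(A) W/t: [L^2 M T^-3] ≠ force [L M T^-2] ✗
(B) F/m: [L T^-2] = acceleration [L T^-2] ✓
(C) p/m: [L T^-1] = velocity [L T^-1] ✓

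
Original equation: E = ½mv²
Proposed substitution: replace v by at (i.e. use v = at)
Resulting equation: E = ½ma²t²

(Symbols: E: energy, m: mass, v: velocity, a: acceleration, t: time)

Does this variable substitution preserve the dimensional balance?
Yes

[v] = [L T^-1] and [at] = [L T^-1]. These match, so the substitution replaces a quantity by one of the same dimensions and the result E = ½ma²t² has LHS [L^2 M T^-2] vs RHS [L^2 M T^-2] — still consistent.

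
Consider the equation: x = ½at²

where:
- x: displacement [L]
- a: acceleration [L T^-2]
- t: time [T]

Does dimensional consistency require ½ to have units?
No

x has dimensions [L] and at² already has dimensions [L], so the equation balances without ½ contributing any dimensions. ½ is a pure (dimensionless) number; changing or removing it would not affect dimensional consistency.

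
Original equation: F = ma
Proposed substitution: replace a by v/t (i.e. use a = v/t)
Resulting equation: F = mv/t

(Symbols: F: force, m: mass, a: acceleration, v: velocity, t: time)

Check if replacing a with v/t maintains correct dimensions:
Yes

[a] = [L T^-2] and [v/t] = [L T^-2]. These match, so the substitution replaces a quantity by one of the same dimensions and the result F = mv/t has LHS [L M T^-2] vs RHS [L M T^-2] — still consistent.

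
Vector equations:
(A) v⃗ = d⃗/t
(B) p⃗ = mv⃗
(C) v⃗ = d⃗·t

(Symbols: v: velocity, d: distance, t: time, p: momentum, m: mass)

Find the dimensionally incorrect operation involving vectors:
(C) v⃗ = d⃗·t

(A) v⃗ = d⃗/t: LHS [L T^-1], RHS [L T^-1] ✓ — displacement (vector) divided by time (scalar)
(B) p⃗ = mv⃗: LHS [L M T^-1], RHS [L M T^-1] ✓ — mass (scalar) times velocity (vector)
(C) v⃗ = d⃗·t: LHS [L T^-1], RHS [L T] ✗ — velocity is displacement per time; should be d⃗/t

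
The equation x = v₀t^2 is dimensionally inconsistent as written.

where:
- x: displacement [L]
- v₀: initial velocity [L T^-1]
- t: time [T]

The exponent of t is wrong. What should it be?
The exponent of t should be 1: x = v₀t

The LHS x has dimensions [L]; t has dimensions [T].
As written, the RHS v₀t^2 (exponent 2 on t) has dimensions [L T], which does not match.
With exponent 1, the RHS v₀t has dimensions [L], matching the LHS.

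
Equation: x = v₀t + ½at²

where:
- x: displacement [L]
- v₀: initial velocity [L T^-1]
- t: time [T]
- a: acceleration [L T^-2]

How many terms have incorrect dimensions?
0

LHS x: [L]
- v₀t: [L] ✓
- ½at²: [L] ✓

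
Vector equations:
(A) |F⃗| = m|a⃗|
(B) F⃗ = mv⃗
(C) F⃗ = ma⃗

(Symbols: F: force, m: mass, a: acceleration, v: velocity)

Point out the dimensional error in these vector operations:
(B) F⃗ = mv⃗

(A) |F⃗| = m|a⃗|: LHS [L M T^-2], RHS [L M T^-2] ✓ — magnitudes of vectors are scalars
(B) F⃗ = mv⃗: LHS [L M T^-2], RHS [L M T^-1] ✗ — mass times velocity is momentum, not force; should be ma⃗
(C) F⃗ = ma⃗: LHS [L M T^-2], RHS [L M T^-2] ✓ — Force and acceleration are vectors, mass is a scalar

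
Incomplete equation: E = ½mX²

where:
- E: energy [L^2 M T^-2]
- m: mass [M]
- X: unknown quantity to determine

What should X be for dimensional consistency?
X = v (velocity), dimensions [L T^-1]

E has dimensions [L^2 M T^-2]; the rest of the RHS (½m) has dimensions [M].
So X² must have dimensions [L^2 T^-2], i.e. X has dimensions [L T^-1] — X = v (velocity).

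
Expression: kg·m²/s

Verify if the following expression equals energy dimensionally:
No

The expression kg·m²/s has dimensions [L^2 M T^-1], but energy has dimensions [L^2 M T^-2].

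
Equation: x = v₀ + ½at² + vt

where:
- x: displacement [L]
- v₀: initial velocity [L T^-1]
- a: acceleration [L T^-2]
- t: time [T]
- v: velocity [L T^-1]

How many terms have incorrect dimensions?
1

LHS x: [L]
- v₀: [L T^-1] ✗
- ½at²: [L] ✓
- vt: [L] ✓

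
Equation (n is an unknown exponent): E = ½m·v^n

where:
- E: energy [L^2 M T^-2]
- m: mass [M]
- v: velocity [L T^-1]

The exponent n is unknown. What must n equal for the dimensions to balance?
n = 2

E has dimensions [L^2 M T^-2]; v has dimensions [L T^-1].
The rest of the RHS has dimensions [M], so v^n must supply [L^2 T^-2].
With n = 2: ½m·v^2 has dimensions [L^2 M T^-2], matching the LHS ✓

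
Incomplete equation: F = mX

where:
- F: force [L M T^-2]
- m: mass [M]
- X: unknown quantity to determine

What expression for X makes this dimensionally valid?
X = a (acceleration), dimensions [L T^-2]

F has dimensions [L M T^-2]; the rest of the RHS (m) has dimensions [M].
So X must have dimensions [L T^-2] — X = a (acceleration).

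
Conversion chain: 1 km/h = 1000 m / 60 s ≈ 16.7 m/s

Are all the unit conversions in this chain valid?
The chain is incorrect (it contains an error).

Incorrect: 1 h = 3600 s, not 60 s (1 km/h ≈ 0.278 m/s)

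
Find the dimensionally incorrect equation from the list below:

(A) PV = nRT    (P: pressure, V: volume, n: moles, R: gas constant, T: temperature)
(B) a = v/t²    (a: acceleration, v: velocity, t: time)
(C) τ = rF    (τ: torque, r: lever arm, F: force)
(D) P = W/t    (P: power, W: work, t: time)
(B) a = v/t²

The equation (B) a = v/t² is dimensionally incorrect.

LHS (a): [L T^-2]
RHS (v/t²): [L T^-3] ✗

The dimensions do not match. The other three equations balance.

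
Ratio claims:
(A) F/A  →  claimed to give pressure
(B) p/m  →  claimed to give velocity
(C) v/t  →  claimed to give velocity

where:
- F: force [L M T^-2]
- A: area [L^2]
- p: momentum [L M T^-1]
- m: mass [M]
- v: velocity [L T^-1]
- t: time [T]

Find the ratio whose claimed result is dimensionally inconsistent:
(C) v/t does not give velocity

(A) F/A: [L^-1 M T^-2] = pressure [L^-1 M T^-2] ✓
(B) p/m: [L T^-1] = velocity [L T^-1] ✓
(C) v/t: [L T^-2] ≠ velocity [L T^-1] ✗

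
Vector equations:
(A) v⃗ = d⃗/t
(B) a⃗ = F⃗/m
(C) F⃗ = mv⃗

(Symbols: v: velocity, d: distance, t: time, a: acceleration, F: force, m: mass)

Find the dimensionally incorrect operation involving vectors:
(C) F⃗ = mv⃗

(A) v⃗ = d⃗/t: LHS [L T^-1], RHS [L T^-1] ✓ — displacement (vector) divided by time (scalar)
(B) a⃗ = F⃗/m: LHS [L T^-2], RHS [L T^-2] ✓ — force (vector) divided by mass (scalar)
(C) F⃗ = mv⃗: LHS [L M T^-2], RHS [L M T^-1] ✗ — mass times velocity is momentum, not force; should be ma⃗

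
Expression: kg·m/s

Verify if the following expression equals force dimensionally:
No

The expression kg·m/s has dimensions [L M T^-1], but force has dimensions [L M T^-2].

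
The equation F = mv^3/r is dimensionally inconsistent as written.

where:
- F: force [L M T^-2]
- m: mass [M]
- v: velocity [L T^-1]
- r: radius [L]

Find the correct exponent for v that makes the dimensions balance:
The exponent of v should be 2: F = mv^2/r

The LHS F has dimensions [L M T^-2]; v has dimensions [L T^-1].
As written, the RHS mv^3/r (exponent 3 on v) has dimensions [L^2 M T^-3], which does not match.
With exponent 2, the RHS mv^2/r has dimensions [L M T^-2], matching the LHS.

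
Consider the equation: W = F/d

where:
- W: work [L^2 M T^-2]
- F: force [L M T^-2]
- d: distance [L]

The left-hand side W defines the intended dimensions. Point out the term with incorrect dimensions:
The right-hand side term F/d

W has dimensions [L^2 M T^-2], but F/d has dimensions [M T^-2], so the term F/d is dimensionally wrong for W.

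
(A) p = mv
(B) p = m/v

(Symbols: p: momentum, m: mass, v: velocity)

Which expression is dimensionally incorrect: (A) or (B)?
(B)

(A) p = mv: LHS [L M T^-1], RHS [L M T^-1] ✓
(B) p = m/v: LHS [L M T^-1], RHS [L^-1 M T] ✗

Expression (B) p = m/v is dimensionally incorrect.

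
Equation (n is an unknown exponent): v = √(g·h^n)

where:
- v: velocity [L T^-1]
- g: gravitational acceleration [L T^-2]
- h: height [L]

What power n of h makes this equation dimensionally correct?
n = 1

v has dimensions [L T^-1]; h has dimensions [L].
With n = 1: √(g·h^1) has dimensions [L T^-1], matching the LHS ✓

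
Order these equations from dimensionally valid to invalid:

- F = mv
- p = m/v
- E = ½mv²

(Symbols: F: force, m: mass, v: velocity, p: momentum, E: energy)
Dimensionally correct: E = ½mv²
Dimensionally incorrect: F = mv, p = m/v
Ordered (correct first, then incorrect): E = ½mv², F = mv, p = m/v

- F = mv: LHS [L M T^-2], RHS [L M T^-1] → incorrect ✗
- p = m/v: LHS [L M T^-1], RHS [L^-1 M T] → incorrect ✗
- E = ½mv²: LHS [L^2 M T^-2], RHS [L^2 M T^-2] → correct ✓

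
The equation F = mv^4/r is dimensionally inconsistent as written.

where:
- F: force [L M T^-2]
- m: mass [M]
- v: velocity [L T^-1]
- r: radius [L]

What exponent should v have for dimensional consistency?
The exponent of v should be 2: F = mv^2/r

The LHS F has dimensions [L M T^-2]; v has dimensions [L T^-1].
As written, the RHS mv^4/r (exponent 4 on v) has dimensions [L^3 M T^-4], which does not match.
With exponent 2, the RHS mv^2/r has dimensions [L M T^-2], matching the LHS.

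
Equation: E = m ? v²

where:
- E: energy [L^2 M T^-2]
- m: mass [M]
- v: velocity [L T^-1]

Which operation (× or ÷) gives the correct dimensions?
multiplication (×): E = m × v²

E [L^2 M T^-2]; m [M]; v² [L^2 T^-2].
m × v² → [L^2 M T^-2] ✓
m ÷ v² → [L^-2 M T^2] ✗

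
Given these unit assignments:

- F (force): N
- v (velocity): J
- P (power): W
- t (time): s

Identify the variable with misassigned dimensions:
v

The variable v (velocity) should have units m/s, not J.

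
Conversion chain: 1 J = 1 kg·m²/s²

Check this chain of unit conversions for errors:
The chain is correct (no errors).

Correct: Joule is defined as kg·m²/s²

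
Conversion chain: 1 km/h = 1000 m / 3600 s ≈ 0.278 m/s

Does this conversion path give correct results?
The chain is correct (no errors).

Correct: 1 km = 1000 m, 1 h = 3600 s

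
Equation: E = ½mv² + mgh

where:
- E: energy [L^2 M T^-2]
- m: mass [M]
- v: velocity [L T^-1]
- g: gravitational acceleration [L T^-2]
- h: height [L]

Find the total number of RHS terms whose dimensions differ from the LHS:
0

LHS E: [L^2 M T^-2]
- ½mv²: [L^2 M T^-2] ✓
- mgh: [L^2 M T^-2] ✓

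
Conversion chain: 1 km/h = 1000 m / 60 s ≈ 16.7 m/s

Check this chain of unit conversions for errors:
The chain is incorrect (it contains an error).

Incorrect: 1 h = 3600 s, not 60 s (1 km/h ≈ 0.278 m/s)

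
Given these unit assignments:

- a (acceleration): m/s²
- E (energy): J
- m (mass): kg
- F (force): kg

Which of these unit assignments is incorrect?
F

The variable F (force) should have units N, not kg.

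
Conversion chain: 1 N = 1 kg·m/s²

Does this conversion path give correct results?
The chain is correct (no errors).

Correct: Newton is defined as kg·m/s²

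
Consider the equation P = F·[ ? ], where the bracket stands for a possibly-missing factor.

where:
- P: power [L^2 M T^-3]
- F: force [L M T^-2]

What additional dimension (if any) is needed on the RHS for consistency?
[L T^-1] — velocity (e.g. v)

P has dimensions [L^2 M T^-3]; F has dimensions [L M T^-2].
The bracketed factor must supply [L^2 M T^-3] / [L M T^-2] = [L T^-1].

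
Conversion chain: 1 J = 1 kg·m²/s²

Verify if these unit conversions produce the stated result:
The chain is correct (no errors).

Correct: Joule is defined as kg·m²/s²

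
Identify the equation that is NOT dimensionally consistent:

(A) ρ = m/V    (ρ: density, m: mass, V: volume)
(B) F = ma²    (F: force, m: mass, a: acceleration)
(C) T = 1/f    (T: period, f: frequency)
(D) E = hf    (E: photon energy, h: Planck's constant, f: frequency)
(B) F = ma²

The equation (B) F = ma² is dimensionally incorrect.

LHS (F): [L M T^-2]
RHS (ma²): [L^2 M T^-4] ✗

The dimensions do not match. The other three equations balance.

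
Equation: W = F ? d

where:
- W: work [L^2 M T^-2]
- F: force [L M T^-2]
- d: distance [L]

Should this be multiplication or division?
multiplication (×): W = F × d

W [L^2 M T^-2]; F [L M T^-2]; d [L].
F × d → [L^2 M T^-2] ✓
F ÷ d → [M T^-2] ✗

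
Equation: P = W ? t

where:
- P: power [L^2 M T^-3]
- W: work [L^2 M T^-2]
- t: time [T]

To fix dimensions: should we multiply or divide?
division (÷): P = W ÷ t

P [L^2 M T^-3]; W [L^2 M T^-2]; t [T].
W × t → [L^2 M T^-1] ✗
W ÷ t → [L^2 M T^-3] ✓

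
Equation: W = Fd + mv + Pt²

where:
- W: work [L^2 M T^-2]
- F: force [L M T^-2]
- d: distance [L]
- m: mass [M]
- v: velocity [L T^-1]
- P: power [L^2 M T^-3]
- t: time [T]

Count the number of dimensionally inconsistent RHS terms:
2

LHS W: [L^2 M T^-2]
- Fd: [L^2 M T^-2] ✓
- mv: [L M T^-1] ✗
- Pt²: [L^2 M T^-1] ✗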